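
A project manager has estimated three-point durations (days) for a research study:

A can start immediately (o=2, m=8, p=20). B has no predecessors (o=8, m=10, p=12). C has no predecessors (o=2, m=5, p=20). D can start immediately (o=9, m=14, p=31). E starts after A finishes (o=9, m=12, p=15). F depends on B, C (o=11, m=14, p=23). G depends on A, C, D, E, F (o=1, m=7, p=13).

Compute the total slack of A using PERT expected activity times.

4 days

te_A = (2 + 4·8 + 20)/6 = 54/6 = 9
te_B = (8 + 4·10 + 12)/6 = 60/6 = 10
te_C = (2 + 4·5 + 20)/6 = 42/6 = 7
te_D = (9 + 4·14 + 31)/6 = 96/6 = 16
te_E = (9 + 4·12 + 15)/6 = 72/6 = 12
te_F = (11 + 4·14 + 23)/6 = 90/6 = 15
te_G = (1 + 4·7 + 13)/6 = 42/6 = 7

Forward pass:
ES_A = 0; EF_A = 9
ES_B = 0; EF_B = 10
ES_C = 0; EF_C = 7
ES_D = 0; EF_D = 16
ES_E = 9; EF_E = 9+12 = 21
ES_F = max(EF_B=10, EF_C=7) = 10; EF_F = 10+15 = 25
ES_G = max(EF_A=9, EF_C=7, EF_D=16, EF_E=21, EF_F=25) = 25; EF_G = 25+7 = 32
Expected project duration μ = 32 days. Critical path: B → F → G.

Backward pass:
LF_G = 32; LS_G = 32−7 = 25
LF_F = LS_G = 25; LS_F = 25−15 = 10
LF_E = LS_G = 25; LS_E = 25−12 = 13
LF_D = LS_G = 25; LS_D = 25−16 = 9
LF_C = min(LS_F=10, LS_G=25) = 10; LS_C = 10−7 = 3
LF_B = LS_F = 10; LS_B = 10−10 = 0
LF_A = min(LS_E=13, LS_G=25) = 13; LS_A = 13−9 = 4
Slack_A = LS_A − ES_A = 4 − 0 = 4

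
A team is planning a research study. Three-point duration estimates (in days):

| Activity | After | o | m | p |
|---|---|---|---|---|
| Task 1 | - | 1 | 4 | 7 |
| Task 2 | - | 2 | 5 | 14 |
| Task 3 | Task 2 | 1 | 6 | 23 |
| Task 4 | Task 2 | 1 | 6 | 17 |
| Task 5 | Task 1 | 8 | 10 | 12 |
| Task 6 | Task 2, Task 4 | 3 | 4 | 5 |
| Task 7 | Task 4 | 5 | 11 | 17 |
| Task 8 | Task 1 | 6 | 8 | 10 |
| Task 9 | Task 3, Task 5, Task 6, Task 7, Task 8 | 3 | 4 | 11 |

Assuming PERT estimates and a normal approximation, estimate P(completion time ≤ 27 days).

0.313

te_Task 1 = (1 + 4·4 + 7)/6 = 24/6 = 4; σ²_Task 1 = ((7−1)/6)² = 1.000
te_Task 2 = (2 + 4·5 + 14)/6 = 36/6 = 6; σ²_Task 2 = ((14−2)/6)² = 4.000
te_Task 3 = (1 + 4·6 + 23)/6 = 48/6 = 8; σ²_Task 3 = ((23−1)/6)² = 13.444
te_Task 4 = (1 + 4·6 + 17)/6 = 42/6 = 7; σ²_Task 4 = ((17−1)/6)² = 7.111
te_Task 5 = (8 + 4·10 + 12)/6 = 60/6 = 10; σ²_Task 5 = ((12−8)/6)² = 0.444
te_Task 6 = (3 + 4·4 + 5)/6 = 24/6 = 4; σ²_Task 6 = ((5−3)/6)² = 0.111
te_Task 7 = (5 + 4·11 + 17)/6 = 66/6 = 11; σ²_Task 7 = ((17−5)/6)² = 4.000
te_Task 8 = (6 + 4·8 + 10)/6 = 48/6 = 8; σ²_Task 8 = ((10−6)/6)² = 0.444
te_Task 9 = (3 + 4·4 + 11)/6 = 30/6 = 5; σ²_Task 9 = ((11−3)/6)² = 1.778

Forward pass:
ES_Task 1 = 0; EF_Task 1 = 4
ES_Task 2 = 0; EF_Task 2 = 6
ES_Task 3 = 6; EF_Task 3 = 6+8 = 14
ES_Task 4 = 6; EF_Task 4 = 6+7 = 13
ES_Task 5 = 4; EF_Task 5 = 4+10 = 14
ES_Task 6 = max(EF_Task 2=6, EF_Task 4=13) = 13; EF_Task 6 = 13+4 = 17
ES_Task 7 = 13; EF_Task 7 = 13+11 = 24
ES_Task 8 = 4; EF_Task 8 = 4+8 = 12
ES_Task 9 = max(EF_Task 3=14, EF_Task 5=14, EF_Task 6=17, EF_Task 7=24, EF_Task 8=12) = 24; EF_Task 9 = 24+5 = 29
Expected project duration μ = 29 days. Critical path: Task 2 → Task 4 → Task 7 → Task 9.

Variance along critical path = 4.000 + 7.111 + 4.000 + 1.778 = 16.889; σ = √16.889 = 4.110 days.
Z = (27 − 29) / 4.110 = -0.487
P(T ≤ 27) = Φ(-0.487) ≈ 0.313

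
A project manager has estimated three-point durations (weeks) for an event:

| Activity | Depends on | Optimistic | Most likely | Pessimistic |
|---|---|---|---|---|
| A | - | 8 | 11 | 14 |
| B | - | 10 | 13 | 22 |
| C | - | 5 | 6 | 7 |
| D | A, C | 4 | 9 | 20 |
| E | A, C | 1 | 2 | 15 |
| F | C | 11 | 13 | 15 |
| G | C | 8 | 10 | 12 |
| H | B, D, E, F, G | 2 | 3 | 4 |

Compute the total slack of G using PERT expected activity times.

te_A = (8 + 4·11 + 14)/6 = 66/6 = 11
te_B = (10 + 4·13 + 22)/6 = 84/6 = 14
te_C = (5 + 4·6 + 7)/6 = 36/6 = 6
te_D = (4 + 4·9 + 20)/6 = 60/6 = 10
te_E = (1 + 4·2 + 15)/6 = 24/6 = 4
te_F = (11 + 4·13 + 15)/6 = 78/6 = 13
te_G = (8 + 4·10 + 12)/6 = 60/6 = 10
te_H = (2 + 4·3 + 4)/6 = 18/6 = 3

Forward pass:
ES_A = 0; EF_A = 11
ES_B = 0; EF_B = 14
ES_C = 0; EF_C = 6
ES_D = max(EF_A=11, EF_C=6) = 11; EF_D = 11+10 = 21
ES_E = max(EF_A=11, EF_C=6) = 11; EF_E = 11+4 = 15
ES_F = 6; EF_F = 6+13 = 19
ES_G = 6; EF_G = 6+10 = 16
ES_H = max(EF_B=14, EF_D=21, EF_E=15, EF_F=19, EF_G=16) = 21; EF_H = 21+3 = 24
Expected project duration μ = 24 weeks. Critical path: A → D → H.

Backward pass:
LF_H = 24; LS_H = 24−3 = 21
LF_G = LS_H = 21; LS_G = 21−10 = 11
LF_F = LS_H = 21; LS_F = 21−13 = 8
LF_E = LS_H = 21; LS_E = 21−4 = 17
LF_D = LS_H = 21; LS_D = 21−10 = 11
LF_C = min(LS_D=11, LS_E=17, LS_F=8, LS_G=11) = 8; LS_C = 8−6 = 2
LF_B = LS_H = 21; LS_B = 21−14 = 7
LF_A = min(LS_D=11, LS_E=17) = 11; LS_A = 11−11 = 0
Slack_G = LS_G − ES_G = 11 − 6 = 5

5 weeks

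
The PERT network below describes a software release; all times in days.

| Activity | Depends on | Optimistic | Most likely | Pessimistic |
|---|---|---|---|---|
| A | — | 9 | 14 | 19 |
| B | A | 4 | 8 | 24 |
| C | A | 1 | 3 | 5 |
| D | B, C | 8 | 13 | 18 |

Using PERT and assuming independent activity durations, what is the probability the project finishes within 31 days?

0.071

te_A = (9 + 4·14 + 19)/6 = 84/6 = 14; σ²_A = ((19−9)/6)² = 2.778
te_B = (4 + 4·8 + 24)/6 = 60/6 = 10; σ²_B = ((24−4)/6)² = 11.111
te_C = (1 + 4·3 + 5)/6 = 18/6 = 3; σ²_C = ((5−1)/6)² = 0.444
te_D = (8 + 4·13 + 18)/6 = 78/6 = 13; σ²_D = ((18−8)/6)² = 2.778

Forward pass:
ES_A = 0; EF_A = 14
ES_B = 14; EF_B = 14+10 = 24
ES_C = 14; EF_C = 14+3 = 17
ES_D = max(EF_B=24, EF_C=17) = 24; EF_D = 24+13 = 37
Expected project duration μ = 37 days. Critical path: A → B → D.

Variance along critical path = 2.778 + 11.111 + 2.778 = 16.667; σ = √16.667 = 4.082 days.
Z = (31 − 37) / 4.082 = -1.470
P(T ≤ 31) = Φ(-1.470) ≈ 0.071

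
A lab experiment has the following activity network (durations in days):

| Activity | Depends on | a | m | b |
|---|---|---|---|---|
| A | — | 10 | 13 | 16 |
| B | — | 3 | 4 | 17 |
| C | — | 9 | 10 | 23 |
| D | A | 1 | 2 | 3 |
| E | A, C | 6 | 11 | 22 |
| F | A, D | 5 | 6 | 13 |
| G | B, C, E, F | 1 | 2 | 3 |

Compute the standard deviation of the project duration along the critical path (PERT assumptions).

2.87 days

te_A = (10 + 4·13 + 16)/6 = 78/6 = 13; σ²_A = ((16−10)/6)² = 1.000
te_B = (3 + 4·4 + 17)/6 = 36/6 = 6; σ²_B = ((17−3)/6)² = 5.444
te_C = (9 + 4·10 + 23)/6 = 72/6 = 12; σ²_C = ((23−9)/6)² = 5.444
te_D = (1 + 4·2 + 3)/6 = 12/6 = 2; σ²_D = ((3−1)/6)² = 0.111
te_E = (6 + 4·11 + 22)/6 = 72/6 = 12; σ²_E = ((22−6)/6)² = 7.111
te_F = (5 + 4·6 + 13)/6 = 42/6 = 7; σ²_F = ((13−5)/6)² = 1.778
te_G = (1 + 4·2 + 3)/6 = 12/6 = 2; σ²_G = ((3−1)/6)² = 0.111

Forward pass:
ES_A = 0; EF_A = 13
ES_B = 0; EF_B = 6
ES_C = 0; EF_C = 12
ES_D = 13; EF_D = 13+2 = 15
ES_E = max(EF_A=13, EF_C=12) = 13; EF_E = 13+12 = 25
ES_F = max(EF_A=13, EF_D=15) = 15; EF_F = 15+7 = 22
ES_G = max(EF_B=6, EF_C=12, EF_E=25, EF_F=22) = 25; EF_G = 25+2 = 27
Expected project duration μ = 27 days. Critical path: A → E → G.

Variance along critical path = 1.000 + 7.111 + 0.111 = 8.222
σ = √8.222 = 2.867 days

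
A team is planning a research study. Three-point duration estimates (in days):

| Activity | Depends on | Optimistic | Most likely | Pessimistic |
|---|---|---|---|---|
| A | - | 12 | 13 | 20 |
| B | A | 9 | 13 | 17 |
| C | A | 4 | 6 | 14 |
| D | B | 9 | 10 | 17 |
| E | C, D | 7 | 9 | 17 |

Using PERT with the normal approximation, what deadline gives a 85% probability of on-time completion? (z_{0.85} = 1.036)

te_A = (12 + 4·13 + 20)/6 = 84/6 = 14; σ²_A = ((20−12)/6)² = 1.778
te_B = (9 + 4·13 + 17)/6 = 78/6 = 13; σ²_B = ((17−9)/6)² = 1.778
te_C = (4 + 4·6 + 14)/6 = 42/6 = 7; σ²_C = ((14−4)/6)² = 2.778
te_D = (9 + 4·10 + 17)/6 = 66/6 = 11; σ²_D = ((17−9)/6)² = 1.778
te_E = (7 + 4·9 + 17)/6 = 60/6 = 10; σ²_E = ((17−7)/6)² = 2.778

Forward pass:
ES_A = 0; EF_A = 14
ES_B = 14; EF_B = 14+13 = 27
ES_C = 14; EF_C = 14+7 = 21
ES_D = 27; EF_D = 27+11 = 38
ES_E = max(EF_C=21, EF_D=38) = 38; EF_E = 38+10 = 48
Expected project duration μ = 48 days. Critical path: A → B → D → E.

Variance along critical path = 1.778 + 1.778 + 1.778 + 2.778 = 8.111; σ = 2.848 days.
D = μ + z·σ = 48 + 1.036·2.848 = 51.0 days

51.0 days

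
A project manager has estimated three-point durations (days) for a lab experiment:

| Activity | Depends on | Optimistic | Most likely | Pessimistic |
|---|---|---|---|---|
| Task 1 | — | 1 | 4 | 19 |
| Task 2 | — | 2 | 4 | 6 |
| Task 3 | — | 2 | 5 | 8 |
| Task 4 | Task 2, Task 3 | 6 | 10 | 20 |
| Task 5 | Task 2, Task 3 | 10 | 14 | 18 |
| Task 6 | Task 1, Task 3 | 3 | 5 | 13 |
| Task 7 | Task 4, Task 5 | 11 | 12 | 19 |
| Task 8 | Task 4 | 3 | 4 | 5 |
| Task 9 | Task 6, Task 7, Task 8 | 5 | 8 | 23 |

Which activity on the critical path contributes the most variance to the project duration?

te_Task 1 = (1 + 4·4 + 19)/6 = 36/6 = 6; σ²_Task 1 = ((19−1)/6)² = 9.000
te_Task 2 = (2 + 4·4 + 6)/6 = 24/6 = 4; σ²_Task 2 = ((6−2)/6)² = 0.444
te_Task 3 = (2 + 4·5 + 8)/6 = 30/6 = 5; σ²_Task 3 = ((8−2)/6)² = 1.000
te_Task 4 = (6 + 4·10 + 20)/6 = 66/6 = 11; σ²_Task 4 = ((20−6)/6)² = 5.444
te_Task 5 = (10 + 4·14 + 18)/6 = 84/6 = 14; σ²_Task 5 = ((18−10)/6)² = 1.778
te_Task 6 = (3 + 4·5 + 13)/6 = 36/6 = 6; σ²_Task 6 = ((13−3)/6)² = 2.778
te_Task 7 = (11 + 4·12 + 19)/6 = 78/6 = 13; σ²_Task 7 = ((19−11)/6)² = 1.778
te_Task 8 = (3 + 4·4 + 5)/6 = 24/6 = 4; σ²_Task 8 = ((5−3)/6)² = 0.111
te_Task 9 = (5 + 4·8 + 23)/6 = 60/6 = 10; σ²_Task 9 = ((23−5)/6)² = 9.000

Forward pass:
ES_Task 1 = 0; EF_Task 1 = 6
ES_Task 2 = 0; EF_Task 2 = 4
ES_Task 3 = 0; EF_Task 3 = 5
ES_Task 4 = max(EF_Task 2=4, EF_Task 3=5) = 5; EF_Task 4 = 5+11 = 16
ES_Task 5 = max(EF_Task 2=4, EF_Task 3=5) = 5; EF_Task 5 = 5+14 = 19
ES_Task 6 = max(EF_Task 1=6, EF_Task 3=5) = 6; EF_Task 6 = 6+6 = 12
ES_Task 7 = max(EF_Task 4=16, EF_Task 5=19) = 19; EF_Task 7 = 19+13 = 32
ES_Task 8 = 16; EF_Task 8 = 16+4 = 20
ES_Task 9 = max(EF_Task 6=12, EF_Task 7=32, EF_Task 8=20) = 32; EF_Task 9 = 32+10 = 42
Expected project duration μ = 42 days. Critical path: Task 3 → Task 5 → Task 7 → Task 9.

Variances on critical path: σ²_Task 3=1.000, σ²_Task 5=1.778, σ²_Task 7=1.778, σ²_Task 9=9.000.
Largest is σ²_Task 9 = 9.000.

Task 9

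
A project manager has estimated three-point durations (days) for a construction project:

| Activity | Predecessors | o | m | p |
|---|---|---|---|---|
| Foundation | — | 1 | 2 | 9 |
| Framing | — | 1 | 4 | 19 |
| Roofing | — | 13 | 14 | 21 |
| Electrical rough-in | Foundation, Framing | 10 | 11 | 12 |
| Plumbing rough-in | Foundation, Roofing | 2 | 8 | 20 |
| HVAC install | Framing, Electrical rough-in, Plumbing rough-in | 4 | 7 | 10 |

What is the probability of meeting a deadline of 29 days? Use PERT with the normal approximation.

0.280

te_Foundation = (1 + 4·2 + 9)/6 = 18/6 = 3; σ²_Foundation = ((9−1)/6)² = 1.778
te_Framing = (1 + 4·4 + 19)/6 = 36/6 = 6; σ²_Framing = ((19−1)/6)² = 9.000
te_Roofing = (13 + 4·14 + 21)/6 = 90/6 = 15; σ²_Roofing = ((21−13)/6)² = 1.778
te_Electrical rough-in = (10 + 4·11 + 12)/6 = 66/6 = 11; σ²_Electrical rough-in = ((12−10)/6)² = 0.111
te_Plumbing rough-in = (2 + 4·8 + 20)/6 = 54/6 = 9; σ²_Plumbing rough-in = ((20−2)/6)² = 9.000
te_HVAC install = (4 + 4·7 + 10)/6 = 42/6 = 7; σ²_HVAC install = ((10−4)/6)² = 1.000

Forward pass:
ES_Foundation = 0; EF_Foundation = 3
ES_Framing = 0; EF_Framing = 6
ES_Roofing = 0; EF_Roofing = 15
ES_Electrical rough-in = max(EF_Foundation=3, EF_Framing=6) = 6; EF_Electrical rough-in = 6+11 = 17
ES_Plumbing rough-in = max(EF_Foundation=3, EF_Roofing=15) = 15; EF_Plumbing rough-in = 15+9 = 24
ES_HVAC install = max(EF_Framing=6, EF_Electrical rough-in=17, EF_Plumbing rough-in=24) = 24; EF_HVAC install = 24+7 = 31
Expected project duration μ = 31 days. Critical path: Roofing → Plumbing rough-in → HVAC install.

Variance along critical path = 1.778 + 9.000 + 1.000 = 11.778; σ = √11.778 = 3.432 days.
Z = (29 − 31) / 3.432 = -0.583
P(T ≤ 29) = Φ(-0.583) ≈ 0.280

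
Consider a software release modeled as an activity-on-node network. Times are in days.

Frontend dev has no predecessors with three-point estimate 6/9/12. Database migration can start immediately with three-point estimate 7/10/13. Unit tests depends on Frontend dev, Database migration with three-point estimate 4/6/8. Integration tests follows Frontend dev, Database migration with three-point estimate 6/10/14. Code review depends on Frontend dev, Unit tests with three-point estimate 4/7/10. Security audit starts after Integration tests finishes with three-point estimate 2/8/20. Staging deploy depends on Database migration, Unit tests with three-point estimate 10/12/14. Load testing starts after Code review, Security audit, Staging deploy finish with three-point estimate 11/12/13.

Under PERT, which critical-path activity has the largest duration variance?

Security audit

te_Frontend dev = (6 + 4·9 + 12)/6 = 54/6 = 9; σ²_Frontend dev = ((12−6)/6)² = 1.000
te_Database migration = (7 + 4·10 + 13)/6 = 60/6 = 10; σ²_Database migration = ((13−7)/6)² = 1.000
te_Unit tests = (4 + 4·6 + 8)/6 = 36/6 = 6; σ²_Unit tests = ((8−4)/6)² = 0.444
te_Integration tests = (6 + 4·10 + 14)/6 = 60/6 = 10; σ²_Integration tests = ((14−6)/6)² = 1.778
te_Code review = (4 + 4·7 + 10)/6 = 42/6 = 7; σ²_Code review = ((10−4)/6)² = 1.000
te_Security audit = (2 + 4·8 + 20)/6 = 54/6 = 9; σ²_Security audit = ((20−2)/6)² = 9.000
te_Staging deploy = (10 + 4·12 + 14)/6 = 72/6 = 12; σ²_Staging deploy = ((14−10)/6)² = 0.444
te_Load testing = (11 + 4·12 + 13)/6 = 72/6 = 12; σ²_Load testing = ((13−11)/6)² = 0.111

Forward pass:
ES_Frontend dev = 0; EF_Frontend dev = 9
ES_Database migration = 0; EF_Database migration = 10
ES_Unit tests = max(EF_Frontend dev=9, EF_Database migration=10) = 10; EF_Unit tests = 10+6 = 16
ES_Integration tests = max(EF_Frontend dev=9, EF_Database migration=10) = 10; EF_Integration tests = 10+10 = 20
ES_Code review = max(EF_Frontend dev=9, EF_Unit tests=16) = 16; EF_Code review = 16+7 = 23
ES_Security audit = 20; EF_Security audit = 20+9 = 29
ES_Staging deploy = max(EF_Database migration=10, EF_Unit tests=16) = 16; EF_Staging deploy = 16+12 = 28
ES_Load testing = max(EF_Code review=23, EF_Security audit=29, EF_Staging deploy=28) = 29; EF_Load testing = 29+12 = 41
Expected project duration μ = 41 days. Critical path: Database migration → Integration tests → Security audit → Load testing.

Variances on critical path: σ²_Database migration=1.000, σ²_Integration tests=1.778, σ²_Security audit=9.000, σ²_Load testing=0.111.
Largest is σ²_Security audit = 9.000.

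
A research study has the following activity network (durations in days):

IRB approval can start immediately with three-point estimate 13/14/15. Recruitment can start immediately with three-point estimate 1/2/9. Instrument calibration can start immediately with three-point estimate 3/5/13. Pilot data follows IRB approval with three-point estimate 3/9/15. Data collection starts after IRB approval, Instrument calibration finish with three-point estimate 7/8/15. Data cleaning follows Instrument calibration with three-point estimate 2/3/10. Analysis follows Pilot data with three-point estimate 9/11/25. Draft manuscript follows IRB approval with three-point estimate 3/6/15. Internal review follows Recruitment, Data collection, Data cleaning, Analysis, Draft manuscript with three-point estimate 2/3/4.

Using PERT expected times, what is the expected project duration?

te_IRB approval = (13 + 4·14 + 15)/6 = 84/6 = 14
te_Recruitment = (1 + 4·2 + 9)/6 = 18/6 = 3
te_Instrument calibration = (3 + 4·5 + 13)/6 = 36/6 = 6
te_Pilot data = (3 + 4·9 + 15)/6 = 54/6 = 9
te_Data collection = (7 + 4·8 + 15)/6 = 54/6 = 9
te_Data cleaning = (2 + 4·3 + 10)/6 = 24/6 = 4
te_Analysis = (9 + 4·11 + 25)/6 = 78/6 = 13
te_Draft manuscript = (3 + 4·6 + 15)/6 = 42/6 = 7
te_Internal review = (2 + 4·3 + 4)/6 = 18/6 = 3

Forward pass:
ES_IRB approval = 0; EF_IRB approval = 14
ES_Recruitment = 0; EF_Recruitment = 3
ES_Instrument calibration = 0; EF_Instrument calibration = 6
ES_Pilot data = 14; EF_Pilot data = 14+9 = 23
ES_Data collection = max(EF_IRB approval=14, EF_Instrument calibration=6) = 14; EF_Data collection = 14+9 = 23
ES_Data cleaning = 6; EF_Data cleaning = 6+4 = 10
ES_Analysis = 23; EF_Analysis = 23+13 = 36
ES_Draft manuscript = 14; EF_Draft manuscript = 14+7 = 21
ES_Internal review = max(EF_Recruitment=3, EF_Data collection=23, EF_Data cleaning=10, EF_Analysis=36, EF_Draft manuscript=21) = 36; EF_Internal review = 36+3 = 39
Expected project duration μ = 39 days. Critical path: IRB approval → Pilot data → Analysis → Internal review.

39 days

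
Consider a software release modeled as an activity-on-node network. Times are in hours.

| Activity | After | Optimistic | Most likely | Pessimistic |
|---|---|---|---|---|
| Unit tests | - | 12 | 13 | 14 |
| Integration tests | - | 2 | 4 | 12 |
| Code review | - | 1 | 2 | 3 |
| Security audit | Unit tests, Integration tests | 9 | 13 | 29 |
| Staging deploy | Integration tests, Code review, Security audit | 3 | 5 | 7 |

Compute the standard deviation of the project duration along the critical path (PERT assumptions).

te_Unit tests = (12 + 4·13 + 14)/6 = 78/6 = 13; σ²_Unit tests = ((14−12)/6)² = 0.111
te_Integration tests = (2 + 4·4 + 12)/6 = 30/6 = 5; σ²_Integration tests = ((12−2)/6)² = 2.778
te_Code review = (1 + 4·2 + 3)/6 = 12/6 = 2; σ²_Code review = ((3−1)/6)² = 0.111
te_Security audit = (9 + 4·13 + 29)/6 = 90/6 = 15; σ²_Security audit = ((29−9)/6)² = 11.111
te_Staging deploy = (3 + 4·5 + 7)/6 = 30/6 = 5; σ²_Staging deploy = ((7−3)/6)² = 0.444

Forward pass:
ES_Unit tests = 0; EF_Unit tests = 13
ES_Integration tests = 0; EF_Integration tests = 5
ES_Code review = 0; EF_Code review = 2
ES_Security audit = max(EF_Unit tests=13, EF_Integration tests=5) = 13; EF_Security audit = 13+15 = 28
ES_Staging deploy = max(EF_Integration tests=5, EF_Code review=2, EF_Security audit=28) = 28; EF_Staging deploy = 28+5 = 33
Expected project duration μ = 33 hours. Critical path: Unit tests → Security audit → Staging deploy.

Variance along critical path = 0.111 + 11.111 + 0.444 = 11.667
σ = √11.667 = 3.416 hours

3.42 hours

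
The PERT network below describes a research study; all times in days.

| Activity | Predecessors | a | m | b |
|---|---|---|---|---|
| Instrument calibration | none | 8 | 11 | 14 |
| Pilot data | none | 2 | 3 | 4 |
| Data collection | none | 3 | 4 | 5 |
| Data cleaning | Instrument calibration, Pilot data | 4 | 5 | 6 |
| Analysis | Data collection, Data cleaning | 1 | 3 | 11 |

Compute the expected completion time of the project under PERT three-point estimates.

20 days

te_Instrument calibration = (8 + 4·11 + 14)/6 = 66/6 = 11
te_Pilot data = (2 + 4·3 + 4)/6 = 18/6 = 3
te_Data collection = (3 + 4·4 + 5)/6 = 24/6 = 4
te_Data cleaning = (4 + 4·5 + 6)/6 = 30/6 = 5
te_Analysis = (1 + 4·3 + 11)/6 = 24/6 = 4

Forward pass:
ES_Instrument calibration = 0; EF_Instrument calibration = 11
ES_Pilot data = 0; EF_Pilot data = 3
ES_Data collection = 0; EF_Data collection = 4
ES_Data cleaning = max(EF_Instrument calibration=11, EF_Pilot data=3) = 11; EF_Data cleaning = 11+5 = 16
ES_Analysis = max(EF_Data collection=4, EF_Data cleaning=16) = 16; EF_Analysis = 16+4 = 20
Expected project duration μ = 20 days. Critical path: Instrument calibration → Data cleaning → Analysis.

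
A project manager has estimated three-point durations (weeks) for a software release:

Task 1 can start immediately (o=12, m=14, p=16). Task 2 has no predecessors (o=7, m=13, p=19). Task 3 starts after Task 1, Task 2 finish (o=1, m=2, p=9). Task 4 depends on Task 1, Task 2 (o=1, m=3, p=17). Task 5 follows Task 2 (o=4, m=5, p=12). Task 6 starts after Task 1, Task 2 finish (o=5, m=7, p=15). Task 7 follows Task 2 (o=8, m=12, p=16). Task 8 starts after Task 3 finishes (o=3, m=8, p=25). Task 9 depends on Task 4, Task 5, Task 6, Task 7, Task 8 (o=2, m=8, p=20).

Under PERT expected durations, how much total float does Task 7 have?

te_Task 1 = (12 + 4·14 + 16)/6 = 84/6 = 14
te_Task 2 = (7 + 4·13 + 19)/6 = 78/6 = 13
te_Task 3 = (1 + 4·2 + 9)/6 = 18/6 = 3
te_Task 4 = (1 + 4·3 + 17)/6 = 30/6 = 5
te_Task 5 = (4 + 4·5 + 12)/6 = 36/6 = 6
te_Task 6 = (5 + 4·7 + 15)/6 = 48/6 = 8
te_Task 7 = (8 + 4·12 + 16)/6 = 72/6 = 12
te_Task 8 = (3 + 4·8 + 25)/6 = 60/6 = 10
te_Task 9 = (2 + 4·8 + 20)/6 = 54/6 = 9

Forward pass:
ES_Task 1 = 0; EF_Task 1 = 14
ES_Task 2 = 0; EF_Task 2 = 13
ES_Task 3 = max(EF_Task 1=14, EF_Task 2=13) = 14; EF_Task 3 = 14+3 = 17
ES_Task 4 = max(EF_Task 1=14, EF_Task 2=13) = 14; EF_Task 4 = 14+5 = 19
ES_Task 5 = 13; EF_Task 5 = 13+6 = 19
ES_Task 6 = max(EF_Task 1=14, EF_Task 2=13) = 14; EF_Task 6 = 14+8 = 22
ES_Task 7 = 13; EF_Task 7 = 13+12 = 25
ES_Task 8 = 17; EF_Task 8 = 17+10 = 27
ES_Task 9 = max(EF_Task 4=19, EF_Task 5=19, EF_Task 6=22, EF_Task 7=25, EF_Task 8=27) = 27; EF_Task 9 = 27+9 = 36
Expected project duration μ = 36 weeks. Critical path: Task 1 → Task 3 → Task 8 → Task 9.

Backward pass:
LF_Task 9 = 36; LS_Task 9 = 36−9 = 27
LF_Task 8 = LS_Task 9 = 27; LS_Task 8 = 27−10 = 17
LF_Task 7 = LS_Task 9 = 27; LS_Task 7 = 27−12 = 15
LF_Task 6 = LS_Task 9 = 27; LS_Task 6 = 27−8 = 19
LF_Task 5 = LS_Task 9 = 27; LS_Task 5 = 27−6 = 21
LF_Task 4 = LS_Task 9 = 27; LS_Task 4 = 27−5 = 22
LF_Task 3 = LS_Task 8 = 17; LS_Task 3 = 17−3 = 14
LF_Task 2 = min(LS_Task 3=14, LS_Task 4=22, LS_Task 5=21, LS_Task 6=19, LS_Task 7=15) = 14; LS_Task 2 = 14−13 = 1
LF_Task 1 = min(LS_Task 3=14, LS_Task 4=22, LS_Task 6=19) = 14; LS_Task 1 = 14−14 = 0
Slack_Task 7 = LS_Task 7 − ES_Task 7 = 15 − 13 = 2

2 weeks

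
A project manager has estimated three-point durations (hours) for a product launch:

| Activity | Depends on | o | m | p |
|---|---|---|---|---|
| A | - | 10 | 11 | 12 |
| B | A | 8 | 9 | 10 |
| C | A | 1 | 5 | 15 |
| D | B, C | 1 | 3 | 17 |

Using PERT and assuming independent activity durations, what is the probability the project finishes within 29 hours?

te_A = (10 + 4·11 + 12)/6 = 66/6 = 11; σ²_A = ((12−10)/6)² = 0.111
te_B = (8 + 4·9 + 10)/6 = 54/6 = 9; σ²_B = ((10−8)/6)² = 0.111
te_C = (1 + 4·5 + 15)/6 = 36/6 = 6; σ²_C = ((15−1)/6)² = 5.444
te_D = (1 + 4·3 + 17)/6 = 30/6 = 5; σ²_D = ((17−1)/6)² = 7.111

Forward pass:
ES_A = 0; EF_A = 11
ES_B = 11; EF_B = 11+9 = 20
ES_C = 11; EF_C = 11+6 = 17
ES_D = max(EF_B=20, EF_C=17) = 20; EF_D = 20+5 = 25
Expected project duration μ = 25 hours. Critical path: A → B → D.

Variance along critical path = 0.111 + 0.111 + 7.111 = 7.333; σ = √7.333 = 2.708 hours.
Z = (29 − 25) / 2.708 = 1.477
P(T ≤ 29) = Φ(1.477) ≈ 0.930

0.930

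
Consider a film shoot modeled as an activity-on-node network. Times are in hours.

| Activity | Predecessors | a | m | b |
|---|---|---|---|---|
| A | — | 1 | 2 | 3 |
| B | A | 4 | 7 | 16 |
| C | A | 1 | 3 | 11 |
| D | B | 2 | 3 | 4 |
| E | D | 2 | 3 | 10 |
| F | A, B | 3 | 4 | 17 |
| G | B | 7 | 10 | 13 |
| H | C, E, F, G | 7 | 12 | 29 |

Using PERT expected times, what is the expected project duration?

te_A = (1 + 4·2 + 3)/6 = 12/6 = 2
te_B = (4 + 4·7 + 16)/6 = 48/6 = 8
te_C = (1 + 4·3 + 11)/6 = 24/6 = 4
te_D = (2 + 4·3 + 4)/6 = 18/6 = 3
te_E = (2 + 4·3 + 10)/6 = 24/6 = 4
te_F = (3 + 4·4 + 17)/6 = 36/6 = 6
te_G = (7 + 4·10 + 13)/6 = 60/6 = 10
te_H = (7 + 4·12 + 29)/6 = 84/6 = 14

Forward pass:
ES_A = 0; EF_A = 2
ES_B = 2; EF_B = 2+8 = 10
ES_C = 2; EF_C = 2+4 = 6
ES_D = 10; EF_D = 10+3 = 13
ES_E = 13; EF_E = 13+4 = 17
ES_F = max(EF_A=2, EF_B=10) = 10; EF_F = 10+6 = 16
ES_G = 10; EF_G = 10+10 = 20
ES_H = max(EF_C=6, EF_E=17, EF_F=16, EF_G=20) = 20; EF_H = 20+14 = 34
Expected project duration μ = 34 hours. Critical path: A → B → G → H.

34 hours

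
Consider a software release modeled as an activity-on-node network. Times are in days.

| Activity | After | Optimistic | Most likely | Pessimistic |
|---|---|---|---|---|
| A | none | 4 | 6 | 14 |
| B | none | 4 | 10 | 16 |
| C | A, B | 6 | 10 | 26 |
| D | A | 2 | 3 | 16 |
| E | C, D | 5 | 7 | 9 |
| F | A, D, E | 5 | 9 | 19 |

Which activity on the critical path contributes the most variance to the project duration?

te_A = (4 + 4·6 + 14)/6 = 42/6 = 7; σ²_A = ((14−4)/6)² = 2.778
te_B = (4 + 4·10 + 16)/6 = 60/6 = 10; σ²_B = ((16−4)/6)² = 4.000
te_C = (6 + 4·10 + 26)/6 = 72/6 = 12; σ²_C = ((26−6)/6)² = 11.111
te_D = (2 + 4·3 + 16)/6 = 30/6 = 5; σ²_D = ((16−2)/6)² = 5.444
te_E = (5 + 4·7 + 9)/6 = 42/6 = 7; σ²_E = ((9−5)/6)² = 0.444
te_F = (5 + 4·9 + 19)/6 = 60/6 = 10; σ²_F = ((19−5)/6)² = 5.444

Forward pass:
ES_A = 0; EF_A = 7
ES_B = 0; EF_B = 10
ES_C = max(EF_A=7, EF_B=10) = 10; EF_C = 10+12 = 22
ES_D = 7; EF_D = 7+5 = 12
ES_E = max(EF_C=22, EF_D=12) = 22; EF_E = 22+7 = 29
ES_F = max(EF_A=7, EF_D=12, EF_E=29) = 29; EF_F = 29+10 = 39
Expected project duration μ = 39 days. Critical path: B → C → E → F.

Variances on critical path: σ²_B=4.000, σ²_C=11.111, σ²_E=0.444, σ²_F=5.444.
Largest is σ²_C = 11.111.

C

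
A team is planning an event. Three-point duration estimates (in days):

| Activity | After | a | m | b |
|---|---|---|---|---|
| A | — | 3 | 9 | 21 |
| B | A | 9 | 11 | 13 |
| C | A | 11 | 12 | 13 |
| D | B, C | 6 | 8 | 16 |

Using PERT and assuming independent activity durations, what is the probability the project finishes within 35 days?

te_A = (3 + 4·9 + 21)/6 = 60/6 = 10; σ²_A = ((21−3)/6)² = 9.000
te_B = (9 + 4·11 + 13)/6 = 66/6 = 11; σ²_B = ((13−9)/6)² = 0.444
te_C = (11 + 4·12 + 13)/6 = 72/6 = 12; σ²_C = ((13−11)/6)² = 0.111
te_D = (6 + 4·8 + 16)/6 = 54/6 = 9; σ²_D = ((16−6)/6)² = 2.778

Forward pass:
ES_A = 0; EF_A = 10
ES_B = 10; EF_B = 10+11 = 21
ES_C = 10; EF_C = 10+12 = 22
ES_D = max(EF_B=21, EF_C=22) = 22; EF_D = 22+9 = 31
Expected project duration μ = 31 days. Critical path: A → C → D.

Variance along critical path = 9.000 + 0.111 + 2.778 = 11.889; σ = √11.889 = 3.448 days.
Z = (35 − 31) / 3.448 = 1.160
P(T ≤ 35) = Φ(1.160) ≈ 0.877

0.877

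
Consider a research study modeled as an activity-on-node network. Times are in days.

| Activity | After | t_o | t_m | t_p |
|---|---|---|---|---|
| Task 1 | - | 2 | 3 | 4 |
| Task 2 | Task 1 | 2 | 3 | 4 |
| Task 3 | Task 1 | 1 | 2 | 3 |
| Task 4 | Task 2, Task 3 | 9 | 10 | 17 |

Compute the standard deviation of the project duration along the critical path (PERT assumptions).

te_Task 1 = (2 + 4·3 + 4)/6 = 18/6 = 3; σ²_Task 1 = ((4−2)/6)² = 0.111
te_Task 2 = (2 + 4·3 + 4)/6 = 18/6 = 3; σ²_Task 2 = ((4−2)/6)² = 0.111
te_Task 3 = (1 + 4·2 + 3)/6 = 12/6 = 2; σ²_Task 3 = ((3−1)/6)² = 0.111
te_Task 4 = (9 + 4·10 + 17)/6 = 66/6 = 11; σ²_Task 4 = ((17−9)/6)² = 1.778

Forward pass:
ES_Task 1 = 0; EF_Task 1 = 3
ES_Task 2 = 3; EF_Task 2 = 3+3 = 6
ES_Task 3 = 3; EF_Task 3 = 3+2 = 5
ES_Task 4 = max(EF_Task 2=6, EF_Task 3=5) = 6; EF_Task 4 = 6+11 = 17
Expected project duration μ = 17 days. Critical path: Task 1 → Task 2 → Task 4.

Variance along critical path = 0.111 + 0.111 + 1.778 = 2.000
σ = √2.000 = 1.414 days

1.41 days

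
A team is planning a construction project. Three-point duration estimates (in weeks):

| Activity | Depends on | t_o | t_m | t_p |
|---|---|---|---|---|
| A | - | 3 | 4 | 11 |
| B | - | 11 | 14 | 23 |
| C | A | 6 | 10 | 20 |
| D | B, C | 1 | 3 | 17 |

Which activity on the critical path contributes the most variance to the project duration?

D

te_A = (3 + 4·4 + 11)/6 = 30/6 = 5; σ²_A = ((11−3)/6)² = 1.778
te_B = (11 + 4·14 + 23)/6 = 90/6 = 15; σ²_B = ((23−11)/6)² = 4.000
te_C = (6 + 4·10 + 20)/6 = 66/6 = 11; σ²_C = ((20−6)/6)² = 5.444
te_D = (1 + 4·3 + 17)/6 = 30/6 = 5; σ²_D = ((17−1)/6)² = 7.111

Forward pass:
ES_A = 0; EF_A = 5
ES_B = 0; EF_B = 15
ES_C = 5; EF_C = 5+11 = 16
ES_D = max(EF_B=15, EF_C=16) = 16; EF_D = 16+5 = 21
Expected project duration μ = 21 weeks. Critical path: A → C → D.

Variances on critical path: σ²_A=1.778, σ²_C=5.444, σ²_D=7.111.
Largest is σ²_D = 7.111.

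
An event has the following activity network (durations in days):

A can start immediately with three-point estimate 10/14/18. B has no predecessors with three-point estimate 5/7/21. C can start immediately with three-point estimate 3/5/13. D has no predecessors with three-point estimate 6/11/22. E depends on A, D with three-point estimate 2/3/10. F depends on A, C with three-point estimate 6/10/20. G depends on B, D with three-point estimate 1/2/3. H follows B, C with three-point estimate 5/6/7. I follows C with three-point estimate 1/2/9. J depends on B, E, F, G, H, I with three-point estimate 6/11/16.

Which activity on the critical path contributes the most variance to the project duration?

te_A = (10 + 4·14 + 18)/6 = 84/6 = 14; σ²_A = ((18−10)/6)² = 1.778
te_B = (5 + 4·7 + 21)/6 = 54/6 = 9; σ²_B = ((21−5)/6)² = 7.111
te_C = (3 + 4·5 + 13)/6 = 36/6 = 6; σ²_C = ((13−3)/6)² = 2.778
te_D = (6 + 4·11 + 22)/6 = 72/6 = 12; σ²_D = ((22−6)/6)² = 7.111
te_E = (2 + 4·3 + 10)/6 = 24/6 = 4; σ²_E = ((10−2)/6)² = 1.778
te_F = (6 + 4·10 + 20)/6 = 66/6 = 11; σ²_F = ((20−6)/6)² = 5.444
te_G = (1 + 4·2 + 3)/6 = 12/6 = 2; σ²_G = ((3−1)/6)² = 0.111
te_H = (5 + 4·6 + 7)/6 = 36/6 = 6; σ²_H = ((7−5)/6)² = 0.111
te_I = (1 + 4·2 + 9)/6 = 18/6 = 3; σ²_I = ((9−1)/6)² = 1.778
te_J = (6 + 4·11 + 16)/6 = 66/6 = 11; σ²_J = ((16−6)/6)² = 2.778

Forward pass:
ES_A = 0; EF_A = 14
ES_B = 0; EF_B = 9
ES_C = 0; EF_C = 6
ES_D = 0; EF_D = 12
ES_E = max(EF_A=14, EF_D=12) = 14; EF_E = 14+4 = 18
ES_F = max(EF_A=14, EF_C=6) = 14; EF_F = 14+11 = 25
ES_G = max(EF_B=9, EF_D=12) = 12; EF_G = 12+2 = 14
ES_H = max(EF_B=9, EF_C=6) = 9; EF_H = 9+6 = 15
ES_I = 6; EF_I = 6+3 = 9
ES_J = max(EF_B=9, EF_E=18, EF_F=25, EF_G=14, EF_H=15, EF_I=9) = 25; EF_J = 25+11 = 36
Expected project duration μ = 36 days. Critical path: A → F → J.

Variances on critical path: σ²_A=1.778, σ²_F=5.444, σ²_J=2.778.
Largest is σ²_F = 5.444.

F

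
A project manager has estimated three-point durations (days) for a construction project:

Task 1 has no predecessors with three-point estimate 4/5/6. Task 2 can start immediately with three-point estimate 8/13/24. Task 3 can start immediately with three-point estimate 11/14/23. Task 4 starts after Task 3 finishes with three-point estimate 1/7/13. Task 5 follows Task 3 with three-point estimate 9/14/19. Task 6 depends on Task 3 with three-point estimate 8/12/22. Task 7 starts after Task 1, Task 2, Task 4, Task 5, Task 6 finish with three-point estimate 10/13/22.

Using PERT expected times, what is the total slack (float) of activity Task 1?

te_Task 1 = (4 + 4·5 + 6)/6 = 30/6 = 5
te_Task 2 = (8 + 4·13 + 24)/6 = 84/6 = 14
te_Task 3 = (11 + 4·14 + 23)/6 = 90/6 = 15
te_Task 4 = (1 + 4·7 + 13)/6 = 42/6 = 7
te_Task 5 = (9 + 4·14 + 19)/6 = 84/6 = 14
te_Task 6 = (8 + 4·12 + 22)/6 = 78/6 = 13
te_Task 7 = (10 + 4·13 + 22)/6 = 84/6 = 14

Forward pass:
ES_Task 1 = 0; EF_Task 1 = 5
ES_Task 2 = 0; EF_Task 2 = 14
ES_Task 3 = 0; EF_Task 3 = 15
ES_Task 4 = 15; EF_Task 4 = 15+7 = 22
ES_Task 5 = 15; EF_Task 5 = 15+14 = 29
ES_Task 6 = 15; EF_Task 6 = 15+13 = 28
ES_Task 7 = max(EF_Task 1=5, EF_Task 2=14, EF_Task 4=22, EF_Task 5=29, EF_Task 6=28) = 29; EF_Task 7 = 29+14 = 43
Expected project duration μ = 43 days. Critical path: Task 3 → Task 5 → Task 7.

Backward pass:
LF_Task 7 = 43; LS_Task 7 = 43−14 = 29
LF_Task 6 = LS_Task 7 = 29; LS_Task 6 = 29−13 = 16
LF_Task 5 = LS_Task 7 = 29; LS_Task 5 = 29−14 = 15
LF_Task 4 = LS_Task 7 = 29; LS_Task 4 = 29−7 = 22
LF_Task 3 = min(LS_Task 4=22, LS_Task 5=15, LS_Task 6=16) = 15; LS_Task 3 = 15−15 = 0
LF_Task 2 = LS_Task 7 = 29; LS_Task 2 = 29−14 = 15
LF_Task 1 = LS_Task 7 = 29; LS_Task 1 = 29−5 = 24
Slack_Task 1 = LS_Task 1 − ES_Task 1 = 24 − 0 = 24

24 days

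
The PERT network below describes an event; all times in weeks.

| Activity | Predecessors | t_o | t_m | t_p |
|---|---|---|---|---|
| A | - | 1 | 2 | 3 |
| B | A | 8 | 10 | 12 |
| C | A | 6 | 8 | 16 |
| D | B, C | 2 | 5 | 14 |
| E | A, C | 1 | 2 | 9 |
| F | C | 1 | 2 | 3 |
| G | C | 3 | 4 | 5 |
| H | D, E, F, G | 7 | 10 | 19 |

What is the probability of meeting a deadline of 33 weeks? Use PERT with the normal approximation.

te_A = (1 + 4·2 + 3)/6 = 12/6 = 2; σ²_A = ((3−1)/6)² = 0.111
te_B = (8 + 4·10 + 12)/6 = 60/6 = 10; σ²_B = ((12−8)/6)² = 0.444
te_C = (6 + 4·8 + 16)/6 = 54/6 = 9; σ²_C = ((16−6)/6)² = 2.778
te_D = (2 + 4·5 + 14)/6 = 36/6 = 6; σ²_D = ((14−2)/6)² = 4.000
te_E = (1 + 4·2 + 9)/6 = 18/6 = 3; σ²_E = ((9−1)/6)² = 1.778
te_F = (1 + 4·2 + 3)/6 = 12/6 = 2; σ²_F = ((3−1)/6)² = 0.111
te_G = (3 + 4·4 + 5)/6 = 24/6 = 4; σ²_G = ((5−3)/6)² = 0.111
te_H = (7 + 4·10 + 19)/6 = 66/6 = 11; σ²_H = ((19−7)/6)² = 4.000

Forward pass:
ES_A = 0; EF_A = 2
ES_B = 2; EF_B = 2+10 = 12
ES_C = 2; EF_C = 2+9 = 11
ES_D = max(EF_B=12, EF_C=11) = 12; EF_D = 12+6 = 18
ES_E = max(EF_A=2, EF_C=11) = 11; EF_E = 11+3 = 14
ES_F = 11; EF_F = 11+2 = 13
ES_G = 11; EF_G = 11+4 = 15
ES_H = max(EF_D=18, EF_E=14, EF_F=13, EF_G=15) = 18; EF_H = 18+11 = 29
Expected project duration μ = 29 weeks. Critical path: A → B → D → H.

Variance along critical path = 0.111 + 0.444 + 4.000 + 4.000 = 8.556; σ = √8.556 = 2.925 weeks.
Z = (33 − 29) / 2.925 = 1.368
P(T ≤ 33) = Φ(1.368) ≈ 0.914

0.914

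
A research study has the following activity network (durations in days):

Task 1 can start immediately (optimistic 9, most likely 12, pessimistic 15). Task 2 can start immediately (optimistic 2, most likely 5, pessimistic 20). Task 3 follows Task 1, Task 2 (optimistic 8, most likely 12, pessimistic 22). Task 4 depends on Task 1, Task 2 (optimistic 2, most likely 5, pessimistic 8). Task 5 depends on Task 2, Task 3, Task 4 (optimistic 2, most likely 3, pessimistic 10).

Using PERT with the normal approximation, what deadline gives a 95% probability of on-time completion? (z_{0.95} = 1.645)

33.7 days

te_Task 1 = (9 + 4·12 + 15)/6 = 72/6 = 12; σ²_Task 1 = ((15−9)/6)² = 1.000
te_Task 2 = (2 + 4·5 + 20)/6 = 42/6 = 7; σ²_Task 2 = ((20−2)/6)² = 9.000
te_Task 3 = (8 + 4·12 + 22)/6 = 78/6 = 13; σ²_Task 3 = ((22−8)/6)² = 5.444
te_Task 4 = (2 + 4·5 + 8)/6 = 30/6 = 5; σ²_Task 4 = ((8−2)/6)² = 1.000
te_Task 5 = (2 + 4·3 + 10)/6 = 24/6 = 4; σ²_Task 5 = ((10−2)/6)² = 1.778

Forward pass:
ES_Task 1 = 0; EF_Task 1 = 12
ES_Task 2 = 0; EF_Task 2 = 7
ES_Task 3 = max(EF_Task 1=12, EF_Task 2=7) = 12; EF_Task 3 = 12+13 = 25
ES_Task 4 = max(EF_Task 1=12, EF_Task 2=7) = 12; EF_Task 4 = 12+5 = 17
ES_Task 5 = max(EF_Task 2=7, EF_Task 3=25, EF_Task 4=17) = 25; EF_Task 5 = 25+4 = 29
Expected project duration μ = 29 days. Critical path: Task 1 → Task 3 → Task 5.

Variance along critical path = 1.000 + 5.444 + 1.778 = 8.222; σ = 2.867 days.
D = μ + z·σ = 29 + 1.645·2.867 = 33.7 days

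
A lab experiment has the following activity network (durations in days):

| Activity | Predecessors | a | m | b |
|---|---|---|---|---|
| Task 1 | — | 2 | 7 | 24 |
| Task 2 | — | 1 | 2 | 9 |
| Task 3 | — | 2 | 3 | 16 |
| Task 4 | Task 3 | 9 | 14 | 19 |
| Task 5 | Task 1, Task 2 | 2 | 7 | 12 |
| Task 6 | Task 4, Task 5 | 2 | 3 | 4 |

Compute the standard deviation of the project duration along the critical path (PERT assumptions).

te_Task 1 = (2 + 4·7 + 24)/6 = 54/6 = 9; σ²_Task 1 = ((24−2)/6)² = 13.444
te_Task 2 = (1 + 4·2 + 9)/6 = 18/6 = 3; σ²_Task 2 = ((9−1)/6)² = 1.778
te_Task 3 = (2 + 4·3 + 16)/6 = 30/6 = 5; σ²_Task 3 = ((16−2)/6)² = 5.444
te_Task 4 = (9 + 4·14 + 19)/6 = 84/6 = 14; σ²_Task 4 = ((19−9)/6)² = 2.778
te_Task 5 = (2 + 4·7 + 12)/6 = 42/6 = 7; σ²_Task 5 = ((12−2)/6)² = 2.778
te_Task 6 = (2 + 4·3 + 4)/6 = 18/6 = 3; σ²_Task 6 = ((4−2)/6)² = 0.111

Forward pass:
ES_Task 1 = 0; EF_Task 1 = 9
ES_Task 2 = 0; EF_Task 2 = 3
ES_Task 3 = 0; EF_Task 3 = 5
ES_Task 4 = 5; EF_Task 4 = 5+14 = 19
ES_Task 5 = max(EF_Task 1=9, EF_Task 2=3) = 9; EF_Task 5 = 9+7 = 16
ES_Task 6 = max(EF_Task 4=19, EF_Task 5=16) = 19; EF_Task 6 = 19+3 = 22
Expected project duration μ = 22 days. Critical path: Task 3 → Task 4 → Task 6.

Variance along critical path = 5.444 + 2.778 + 0.111 = 8.333
σ = √8.333 = 2.887 days

2.89 days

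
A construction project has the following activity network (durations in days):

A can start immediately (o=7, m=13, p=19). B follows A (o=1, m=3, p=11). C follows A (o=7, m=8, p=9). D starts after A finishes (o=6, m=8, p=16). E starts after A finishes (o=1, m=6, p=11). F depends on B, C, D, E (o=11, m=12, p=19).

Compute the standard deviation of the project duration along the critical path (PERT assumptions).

2.92 days

te_A = (7 + 4·13 + 19)/6 = 78/6 = 13; σ²_A = ((19−7)/6)² = 4.000
te_B = (1 + 4·3 + 11)/6 = 24/6 = 4; σ²_B = ((11−1)/6)² = 2.778
te_C = (7 + 4·8 + 9)/6 = 48/6 = 8; σ²_C = ((9−7)/6)² = 0.111
te_D = (6 + 4·8 + 16)/6 = 54/6 = 9; σ²_D = ((16−6)/6)² = 2.778
te_E = (1 + 4·6 + 11)/6 = 36/6 = 6; σ²_E = ((11−1)/6)² = 2.778
te_F = (11 + 4·12 + 19)/6 = 78/6 = 13; σ²_F = ((19−11)/6)² = 1.778

Forward pass:
ES_A = 0; EF_A = 13
ES_B = 13; EF_B = 13+4 = 17
ES_C = 13; EF_C = 13+8 = 21
ES_D = 13; EF_D = 13+9 = 22
ES_E = 13; EF_E = 13+6 = 19
ES_F = max(EF_B=17, EF_C=21, EF_D=22, EF_E=19) = 22; EF_F = 22+13 = 35
Expected project duration μ = 35 days. Critical path: A → D → F.

Variance along critical path = 4.000 + 2.778 + 1.778 = 8.556
σ = √8.556 = 2.925 days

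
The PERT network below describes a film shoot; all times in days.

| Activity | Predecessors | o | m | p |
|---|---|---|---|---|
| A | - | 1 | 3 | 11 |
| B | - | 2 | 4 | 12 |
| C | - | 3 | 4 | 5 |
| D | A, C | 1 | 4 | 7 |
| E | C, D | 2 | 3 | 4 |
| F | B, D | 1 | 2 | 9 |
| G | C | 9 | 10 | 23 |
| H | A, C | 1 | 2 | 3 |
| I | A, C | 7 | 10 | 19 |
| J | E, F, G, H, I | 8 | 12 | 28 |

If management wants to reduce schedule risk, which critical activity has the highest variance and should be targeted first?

te_A = (1 + 4·3 + 11)/6 = 24/6 = 4; σ²_A = ((11−1)/6)² = 2.778
te_B = (2 + 4·4 + 12)/6 = 30/6 = 5; σ²_B = ((12−2)/6)² = 2.778
te_C = (3 + 4·4 + 5)/6 = 24/6 = 4; σ²_C = ((5−3)/6)² = 0.111
te_D = (1 + 4·4 + 7)/6 = 24/6 = 4; σ²_D = ((7−1)/6)² = 1.000
te_E = (2 + 4·3 + 4)/6 = 18/6 = 3; σ²_E = ((4−2)/6)² = 0.111
te_F = (1 + 4·2 + 9)/6 = 18/6 = 3; σ²_F = ((9−1)/6)² = 1.778
te_G = (9 + 4·10 + 23)/6 = 72/6 = 12; σ²_G = ((23−9)/6)² = 5.444
te_H = (1 + 4·2 + 3)/6 = 12/6 = 2; σ²_H = ((3−1)/6)² = 0.111
te_I = (7 + 4·10 + 19)/6 = 66/6 = 11; σ²_I = ((19−7)/6)² = 4.000
te_J = (8 + 4·12 + 28)/6 = 84/6 = 14; σ²_J = ((28−8)/6)² = 11.111

Forward pass:
ES_A = 0; EF_A = 4
ES_B = 0; EF_B = 5
ES_C = 0; EF_C = 4
ES_D = max(EF_A=4, EF_C=4) = 4; EF_D = 4+4 = 8
ES_E = max(EF_C=4, EF_D=8) = 8; EF_E = 8+3 = 11
ES_F = max(EF_B=5, EF_D=8) = 8; EF_F = 8+3 = 11
ES_G = 4; EF_G = 4+12 = 16
ES_H = max(EF_A=4, EF_C=4) = 4; EF_H = 4+2 = 6
ES_I = max(EF_A=4, EF_C=4) = 4; EF_I = 4+11 = 15
ES_J = max(EF_E=11, EF_F=11, EF_G=16, EF_H=6, EF_I=15) = 16; EF_J = 16+14 = 30
Expected project duration μ = 30 days. Critical path: C → G → J.

Variances on critical path: σ²_C=0.111, σ²_G=5.444, σ²_J=11.111.
Largest is σ²_J = 11.111.

J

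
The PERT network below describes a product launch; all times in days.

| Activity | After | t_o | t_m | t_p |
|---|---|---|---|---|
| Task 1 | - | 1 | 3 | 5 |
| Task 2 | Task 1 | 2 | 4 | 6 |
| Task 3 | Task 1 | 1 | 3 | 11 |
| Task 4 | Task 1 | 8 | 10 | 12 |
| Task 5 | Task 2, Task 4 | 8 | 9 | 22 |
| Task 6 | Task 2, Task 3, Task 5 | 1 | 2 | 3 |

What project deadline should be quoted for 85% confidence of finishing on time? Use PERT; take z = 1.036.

28.6 days

te_Task 1 = (1 + 4·3 + 5)/6 = 18/6 = 3; σ²_Task 1 = ((5−1)/6)² = 0.444
te_Task 2 = (2 + 4·4 + 6)/6 = 24/6 = 4; σ²_Task 2 = ((6−2)/6)² = 0.444
te_Task 3 = (1 + 4·3 + 11)/6 = 24/6 = 4; σ²_Task 3 = ((11−1)/6)² = 2.778
te_Task 4 = (8 + 4·10 + 12)/6 = 60/6 = 10; σ²_Task 4 = ((12−8)/6)² = 0.444
te_Task 5 = (8 + 4·9 + 22)/6 = 66/6 = 11; σ²_Task 5 = ((22−8)/6)² = 5.444
te_Task 6 = (1 + 4·2 + 3)/6 = 12/6 = 2; σ²_Task 6 = ((3−1)/6)² = 0.111

Forward pass:
ES_Task 1 = 0; EF_Task 1 = 3
ES_Task 2 = 3; EF_Task 2 = 3+4 = 7
ES_Task 3 = 3; EF_Task 3 = 3+4 = 7
ES_Task 4 = 3; EF_Task 4 = 3+10 = 13
ES_Task 5 = max(EF_Task 2=7, EF_Task 4=13) = 13; EF_Task 5 = 13+11 = 24
ES_Task 6 = max(EF_Task 2=7, EF_Task 3=7, EF_Task 5=24) = 24; EF_Task 6 = 24+2 = 26
Expected project duration μ = 26 days. Critical path: Task 1 → Task 4 → Task 5 → Task 6.

Variance along critical path = 0.444 + 0.444 + 5.444 + 0.111 = 6.444; σ = 2.539 days.
D = μ + z·σ = 26 + 1.036·2.539 = 28.6 days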